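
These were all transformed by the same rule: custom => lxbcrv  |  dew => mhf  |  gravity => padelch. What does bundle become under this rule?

kxwmuh

Two shifts are in play — +3 for a/e/i/o/u, +9 for every other letter.
On bundle: b(cons)+9=k, u(vowel)+3=x, n(cons)+9=w, d(cons)+9=m, l(cons)+9=u, e(vowel)+3=h.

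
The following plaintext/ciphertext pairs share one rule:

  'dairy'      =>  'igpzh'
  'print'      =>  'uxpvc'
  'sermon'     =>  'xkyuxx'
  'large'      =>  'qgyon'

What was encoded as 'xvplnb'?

The shift increases by 1 at each position, starting from +5: 5, 6, 7, ….
Undoing it on xvplnb: x−5=s, v−6=p, p−7=i, l−8=d, n−9=e, b−10=r.

spider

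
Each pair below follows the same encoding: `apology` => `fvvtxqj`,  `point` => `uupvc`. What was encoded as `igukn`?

In apology: a→f is +5, p→v is +6, o→v is +7, l→t is +8 — the shift increases by 1 each position. Letter i (0-indexed) is shifted by i+5, so successive shifts are 5, 6, 7, ….
Decoding igukn: i−5=d, g−6=a, u−7=n, k−8=c, n−9=e.

dance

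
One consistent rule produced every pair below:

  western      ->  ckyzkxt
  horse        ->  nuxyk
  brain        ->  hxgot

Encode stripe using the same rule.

This is a Caesar cipher with shift 6.
Applying it to stripe: s+6=y, t+6=z, r+6=x, i+6=o, p+6=v, e+6=k.

yzxovk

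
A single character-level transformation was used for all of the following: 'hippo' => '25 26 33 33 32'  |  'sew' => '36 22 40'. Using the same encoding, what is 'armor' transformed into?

h is letter #8 and maps to 25: an offset of 17. The number is (letter's place in the alphabet, a=1) + 17.
Applying it to armor: a=1→18, r=18→35, m=13→30, o=15→32, r=18→35.

18 35 30 32 35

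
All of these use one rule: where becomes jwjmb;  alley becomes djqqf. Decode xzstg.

bonus

The output letters match the input read backwards, each shifted +5: where reversed is erehw. Read the word backwards and shift each letter +5.
Reversing it on xzstg: shift back: x−5=s, z−5=u, s−5=n, t−5=o, g−5=b → sunob; then reverse → bonus.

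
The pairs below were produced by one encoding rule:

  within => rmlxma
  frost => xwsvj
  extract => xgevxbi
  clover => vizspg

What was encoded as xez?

The output letters match the input read backwards, each shifted +4: within reversed is nihtiw. Two steps: reverse the string, then apply a Caesar shift of +4.
Reversing it on xez: shift back: x−4=t, e−4=a, z−4=v → tav; then reverse → vat.

vat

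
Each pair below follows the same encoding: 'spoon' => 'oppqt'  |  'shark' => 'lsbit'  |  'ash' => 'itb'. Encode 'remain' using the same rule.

The word is reversed, then every letter is shifted forward by 1.
On remain: reverse → niamer; then shift: n+1=o, i+1=j, a+1=b, m+1=n, e+1=f, r+1=s.

ojbnfs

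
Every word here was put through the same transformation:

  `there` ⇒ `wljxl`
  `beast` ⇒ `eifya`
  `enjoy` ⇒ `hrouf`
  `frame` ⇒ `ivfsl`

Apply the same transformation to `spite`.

Letter i (0-indexed) is shifted by i+3, so successive shifts are 3, 4, 5, ….
For spite: s+3=v, p+4=t, i+5=n, t+6=z, e+7=l.

vtnzl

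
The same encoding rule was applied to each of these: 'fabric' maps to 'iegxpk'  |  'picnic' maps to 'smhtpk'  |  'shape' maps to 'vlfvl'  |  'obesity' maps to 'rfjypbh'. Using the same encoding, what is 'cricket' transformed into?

In fabric: f→i is +3, a→e is +4, b→g is +5, r→x is +6 — the shift increases by 1 each position. The shift increases by 1 at each position, starting from +3: 3, 4, 5, ….
On cricket: c+3=f, r+4=v, i+5=n, c+6=i, k+7=r, e+8=m, t+9=c.

fvnirmc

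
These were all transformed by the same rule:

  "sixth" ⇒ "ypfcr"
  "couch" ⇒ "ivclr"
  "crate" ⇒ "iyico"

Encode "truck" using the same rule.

In sixth: s→y is +6, i→p is +7, x→f is +8, t→c is +9 — the shift increases by 1 each position. Letter i (0-indexed) is shifted by i+6, so successive shifts are 6, 7, 8, ….
For truck: t+6=z, r+7=y, u+8=c, c+9=l, k+10=u.

zyclu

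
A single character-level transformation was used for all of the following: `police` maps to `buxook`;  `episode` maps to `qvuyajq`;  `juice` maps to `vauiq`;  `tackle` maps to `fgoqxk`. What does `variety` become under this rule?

hgdoqzk

The shifts repeat in a cycle of length 2: positions 0,1,… shift by +12, +6, then the pattern repeats.
For variety: v+12=h, a+6=g, r+12=d, i+6=o, e+12=q, t+6=z, y+12=k.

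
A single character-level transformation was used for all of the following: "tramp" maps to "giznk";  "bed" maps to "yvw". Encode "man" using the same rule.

nzm

Letters are reflected about the middle of the alphabet (position → 25−position): Atbash.
On man: m↔n, a↔z, n↔m.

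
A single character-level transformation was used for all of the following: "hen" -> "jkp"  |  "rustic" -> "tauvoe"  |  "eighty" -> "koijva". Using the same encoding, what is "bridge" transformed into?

Vowels shift forward by 6 and consonants shift forward by 2.
Applying it to bridge: b(cons)+2=d, r(cons)+2=t, i(vowel)+6=o, d(cons)+2=f, g(cons)+2=i, e(vowel)+6=k.

dtofik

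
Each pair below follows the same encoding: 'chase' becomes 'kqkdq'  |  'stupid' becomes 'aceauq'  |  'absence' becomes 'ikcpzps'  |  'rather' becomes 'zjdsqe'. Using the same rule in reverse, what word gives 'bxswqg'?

toilet

Each letter shifts forward by (position + 8), i.e. 8, 9, 10, … — the shift grows by one for each successive letter.
Undoing it on bxswqg: b−8=t, x−9=o, s−10=i, w−11=l, q−12=e, g−13=t.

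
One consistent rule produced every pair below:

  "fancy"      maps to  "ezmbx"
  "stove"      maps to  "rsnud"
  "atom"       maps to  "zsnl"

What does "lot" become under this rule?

Compare letters: f→e is +25, a→z is +25, n→m is +25 — a constant shift. This is a Caesar cipher with shift 25.
On lot: l+25=k, o+25=n, t+25=s.

kns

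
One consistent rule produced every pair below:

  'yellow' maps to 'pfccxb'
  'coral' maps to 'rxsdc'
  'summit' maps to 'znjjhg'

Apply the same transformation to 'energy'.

fqfstp

Each letter's alphabet position (a=0..z=25) is mapped through 7·x+3 mod 26 — an affine cipher.
On energy: e(4)→7·4+3≡5=f; n(13)→7·13+3≡16=q; e(4)→7·4+3≡5=f; r(17)→7·17+3≡18=s; g(6)→7·6+3≡19=t; y(24)→7·24+3≡15=p (all mod 26).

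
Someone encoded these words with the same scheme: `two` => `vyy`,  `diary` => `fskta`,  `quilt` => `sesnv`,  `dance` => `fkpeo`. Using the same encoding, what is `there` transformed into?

The shift depends on letter class: consonant t→v is +2, but vowel o→y is +10. The rule splits by letter class: vowels +10, consonants +2.
On there: t(cons)+2=v, h(cons)+2=j, e(vowel)+10=o, r(cons)+2=t, e(vowel)+10=o.

vjoto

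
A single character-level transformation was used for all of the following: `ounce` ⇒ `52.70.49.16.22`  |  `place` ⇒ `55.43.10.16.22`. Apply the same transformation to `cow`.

Each letter becomes 3×(its alphabet position, a=1..z=26) + 7.
On cow: c=3→16, o=15→52, w=23→76.

16.52.76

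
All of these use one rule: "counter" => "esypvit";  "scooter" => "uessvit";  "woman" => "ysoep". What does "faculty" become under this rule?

The shift depends on letter class: consonant c→e is +2, but vowel o→s is +4. The rule splits by letter class: vowels +4, consonants +2.
On faculty: f(cons)+2=h, a(vowel)+4=e, c(cons)+2=e, u(vowel)+4=y, l(cons)+2=n, t(cons)+2=v, y(cons)+2=a.

heeynva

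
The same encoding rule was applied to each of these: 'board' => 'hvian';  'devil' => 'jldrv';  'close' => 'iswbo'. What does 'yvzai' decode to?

In board: b→h is +6, o→v is +7, a→i is +8, r→a is +9 — the shift increases by 1 each position. Each letter shifts forward by (position + 6), i.e. 6, 7, 8, … — the shift grows by one for each successive letter.
Reversing it on yvzai: y−6=s, v−7=o, z−8=r, a−9=r, i−10=y.

sorry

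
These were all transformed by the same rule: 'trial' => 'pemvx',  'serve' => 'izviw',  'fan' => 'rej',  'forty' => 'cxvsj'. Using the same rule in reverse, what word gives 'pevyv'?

rural

The output letters match the input read backwards, each shifted +4: trial reversed is lairt. Read the word backwards and shift each letter +4.
Decoding pevyv: shift back: p−4=l, e−4=a, v−4=r, y−4=u, v−4=r → larur; then reverse → rural.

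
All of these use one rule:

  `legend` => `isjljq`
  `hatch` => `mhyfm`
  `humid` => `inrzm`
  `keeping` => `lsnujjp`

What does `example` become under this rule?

jqurfcj

The output letters match the input read backwards, each shifted +5: legend reversed is dnegel. Read the word backwards and shift each letter +5.
Applying it to example: reverse → elpmaxe; then shift: e+5=j, l+5=q, p+5=u, m+5=r, a+5=f, x+5=c, e+5=j.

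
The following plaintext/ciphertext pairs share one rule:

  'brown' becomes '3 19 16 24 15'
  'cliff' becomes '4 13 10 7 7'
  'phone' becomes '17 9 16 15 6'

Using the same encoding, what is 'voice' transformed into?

23 16 10 4 6

b is letter #2 and maps to 3: an offset of 1. Each letter is replaced by its alphabet position (a=1..z=26) + 1.
On voice: v=22→23, o=15→16, i=9→10, c=3→4, e=5→6.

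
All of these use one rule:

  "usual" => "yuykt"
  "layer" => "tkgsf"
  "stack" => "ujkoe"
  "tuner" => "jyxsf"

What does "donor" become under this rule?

u(20)→y(24) and s(18)→u(20) fit y≡15x+10 (mod 26); the inverse of 15 mod 26 is 7. Treating letters as 0–25, the rule is x ↦ 15x + 10 (mod 26).
Applying it to donor: d(3)→15·3+10≡3=d; o(14)→15·14+10≡12=m; n(13)→15·13+10≡23=x; o(14)→15·14+10≡12=m; r(17)→15·17+10≡5=f (all mod 26).

dmxmf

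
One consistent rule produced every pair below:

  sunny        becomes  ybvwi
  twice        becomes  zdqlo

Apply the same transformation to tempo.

In sunny: s→y is +6, u→b is +7, n→v is +8, n→w is +9 — the shift increases by 1 each position. Each letter shifts forward by (position + 6), i.e. 6, 7, 8, … — the shift grows by one for each successive letter.
For tempo: t+6=z, e+7=l, m+8=u, p+9=y, o+10=y.

zluyy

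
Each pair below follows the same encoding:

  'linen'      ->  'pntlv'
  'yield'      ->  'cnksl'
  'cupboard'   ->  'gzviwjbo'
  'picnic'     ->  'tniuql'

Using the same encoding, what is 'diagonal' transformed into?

In linen: l→p is +4, i→n is +5, n→t is +6, e→l is +7 — the shift increases by 1 each position. Each letter shifts forward by (position + 4), i.e. 4, 5, 6, … — the shift grows by one for each successive letter.
On diagonal: d+4=h, i+5=n, a+6=g, g+7=n, o+8=w, n+9=w, a+10=k, l+11=w.

hngnwwkw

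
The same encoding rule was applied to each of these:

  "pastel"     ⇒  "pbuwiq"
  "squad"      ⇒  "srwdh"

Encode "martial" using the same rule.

In pastel: p→p is +0, a→b is +1, s→u is +2, t→w is +3 — the shift increases by 1 each position. Each letter shifts forward by its position index (0, 1, 2, …) — the shift grows by one for each successive letter.
On martial: m+0=m, a+1=b, r+2=t, t+3=w, i+4=m, a+5=f, l+6=r.

mbtwmfr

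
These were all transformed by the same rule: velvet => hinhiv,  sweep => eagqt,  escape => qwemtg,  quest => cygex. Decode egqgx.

Shifts by position in velvet: pos 0: v→h (+12), pos 1: e→i (+4), pos 2: l→n (+2), pos 3: v→h (+12), pos 4: e→i (+4), pos 5: t→v (+2) — repeating every 3. The shifts repeat in a cycle of length 3: positions 0,1,… shift by +12, +4, +2, then the pattern repeats.
Decoding egqgx: e−12=s, g−4=c, q−2=o, g−12=u, x−4=t.

scout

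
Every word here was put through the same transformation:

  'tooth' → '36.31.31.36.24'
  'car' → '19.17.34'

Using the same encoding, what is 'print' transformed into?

t is letter #20 and maps to 36: an offset of 16. The number is (letter's place in the alphabet, a=1) + 16.
For print: p=16→32, r=18→34, i=9→25, n=14→30, t=20→36.

32.34.25.30.36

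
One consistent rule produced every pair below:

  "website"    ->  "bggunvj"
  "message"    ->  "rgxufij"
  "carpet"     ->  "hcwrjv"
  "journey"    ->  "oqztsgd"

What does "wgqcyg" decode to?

relate

Shifts by position in website: pos 0: w→b (+5), pos 1: e→g (+2), pos 2: b→g (+5), pos 3: s→u (+2) — repeating every 2. A repeating key of period 2 is used — shifts +5, +2 over and over.
Decoding wgqcyg: w−5=r, g−2=e, q−5=l, c−2=a, y−5=t, g−2=e.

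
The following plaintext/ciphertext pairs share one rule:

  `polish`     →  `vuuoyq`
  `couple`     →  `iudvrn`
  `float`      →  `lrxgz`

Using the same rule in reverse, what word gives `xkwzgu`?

rental

Shifts by position in polish: pos 0: p→v (+6), pos 1: o→u (+6), pos 2: l→u (+9), pos 3: i→o (+6), pos 4: s→y (+6), pos 5: h→q (+9) — repeating every 3. A repeating key of period 3 is used — shifts +6, +6, +9 over and over.
Decoding xkwzgu: x−6=r, k−6=e, w−9=n, z−6=t, g−6=a, u−9=l.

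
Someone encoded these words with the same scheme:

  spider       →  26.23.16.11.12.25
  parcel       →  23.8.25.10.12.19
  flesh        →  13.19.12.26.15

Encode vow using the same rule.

s is letter #19 and maps to 26: an offset of 7. Each letter is replaced by its alphabet position (a=1..z=26) + 7.
For vow: v=22→29, o=15→22, w=23→30.

29.22.30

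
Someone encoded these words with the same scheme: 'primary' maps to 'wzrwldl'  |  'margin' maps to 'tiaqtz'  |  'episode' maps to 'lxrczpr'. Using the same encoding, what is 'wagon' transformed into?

dipyy

In primary: p→w is +7, r→z is +8, i→r is +9, m→w is +10 — the shift increases by 1 each position. Letter i (0-indexed) is shifted by i+7, so successive shifts are 7, 8, 9, ….
For wagon: w+7=d, a+8=i, g+9=p, o+10=y, n+11=y.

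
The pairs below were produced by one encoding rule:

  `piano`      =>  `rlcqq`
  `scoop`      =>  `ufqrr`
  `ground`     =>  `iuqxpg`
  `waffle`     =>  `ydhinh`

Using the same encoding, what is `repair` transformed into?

thrdku

Shifts by position in piano: pos 0: p→r (+2), pos 1: i→l (+3), pos 2: a→c (+2), pos 3: n→q (+3) — repeating every 2. A repeating key of period 2 is used — shifts +2, +3 over and over.
For repair: r+2=t, e+3=h, p+2=r, a+3=d, i+2=k, r+3=u.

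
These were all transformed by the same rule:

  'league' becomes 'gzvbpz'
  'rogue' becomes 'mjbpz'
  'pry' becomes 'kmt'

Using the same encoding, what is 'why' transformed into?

rct

Compare letters: l→g is +21, e→z is +21, a→v is +21 — a constant shift. It's a constant shift of +21 (ROT21).
On why: w+21=r, h+21=c, y+21=t.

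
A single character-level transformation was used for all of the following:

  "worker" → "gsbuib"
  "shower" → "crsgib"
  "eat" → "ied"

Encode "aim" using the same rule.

emw

The shift depends on letter class: consonant w→g is +10, but vowel o→s is +4. Two shifts are in play — +4 for a/e/i/o/u, +10 for every other letter.
For aim: a(vowel)+4=e, i(vowel)+4=m, m(cons)+10=w.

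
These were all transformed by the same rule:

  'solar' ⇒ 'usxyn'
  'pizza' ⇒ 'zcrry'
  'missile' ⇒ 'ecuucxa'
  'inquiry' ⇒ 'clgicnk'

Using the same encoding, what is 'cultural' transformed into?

mixbinyx

s(18)→u(20) and o(14)→s(18) fit y≡7x+24 (mod 26); the inverse of 7 mod 26 is 15. Treating letters as 0–25, the rule is x ↦ 7x + 24 (mod 26).
On cultural: c(2)→7·2+24≡12=m; u(20)→7·20+24≡8=i; l(11)→7·11+24≡23=x; t(19)→7·19+24≡1=b; u(20)→7·20+24≡8=i; r(17)→7·17+24≡13=n; a(0)→7·0+24≡24=y; l(11)→7·11+24≡23=x (all mod 26).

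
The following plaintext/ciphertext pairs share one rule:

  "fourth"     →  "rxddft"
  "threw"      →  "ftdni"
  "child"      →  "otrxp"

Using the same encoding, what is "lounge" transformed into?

xxdzsn

The shift depends on letter class: consonant f→r is +12, but vowel o→x is +9. The rule splits by letter class: vowels +9, consonants +12.
Applying it to lounge: l(cons)+12=x, o(vowel)+9=x, u(vowel)+9=d, n(cons)+12=z, g(cons)+12=s, e(vowel)+9=n.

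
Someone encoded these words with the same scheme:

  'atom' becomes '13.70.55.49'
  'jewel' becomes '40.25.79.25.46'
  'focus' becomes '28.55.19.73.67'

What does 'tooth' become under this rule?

70.55.55.70.34

The formula is n = 3×(alphabet index, a=1) + 10.
Applying it to tooth: t=20→70, o=15→55, o=15→55, t=20→70, h=8→34.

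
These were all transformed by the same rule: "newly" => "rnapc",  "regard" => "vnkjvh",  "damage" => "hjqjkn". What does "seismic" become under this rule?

The shift depends on letter class: consonant n→r is +4, but vowel e→n is +9. Vowels shift forward by 9 and consonants shift forward by 4.
For seismic: s(cons)+4=w, e(vowel)+9=n, i(vowel)+9=r, s(cons)+4=w, m(cons)+4=q, i(vowel)+9=r, c(cons)+4=g.

wnrwqrg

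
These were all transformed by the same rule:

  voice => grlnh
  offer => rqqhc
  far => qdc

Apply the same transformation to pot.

are

Vowels shift forward by 3 and consonants shift forward by 11.
Applying it to pot: p(cons)+11=a, o(vowel)+3=r, t(cons)+11=e.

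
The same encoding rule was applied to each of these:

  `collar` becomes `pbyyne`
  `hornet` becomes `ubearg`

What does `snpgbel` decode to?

factory

Compare letters: c→p is +13, o→b is +13, l→y is +13 — a constant shift. Every letter moves 13 places later in the alphabet, wrapping around z→a.
Undoing it on snpgbel: s−13=f, n−13=a, p−13=c, g−13=t, b−13=o, e−13=r, l−13=y.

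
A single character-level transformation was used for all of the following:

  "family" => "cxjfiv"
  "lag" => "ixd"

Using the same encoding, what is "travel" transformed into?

Every letter moves 23 places later in the alphabet, wrapping around z→a.
For travel: t+23=q, r+23=o, a+23=x, v+23=s, e+23=b, l+23=i.

qoxsbi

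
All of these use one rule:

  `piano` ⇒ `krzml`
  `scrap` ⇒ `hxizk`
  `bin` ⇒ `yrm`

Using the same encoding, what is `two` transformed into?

This is the alphabet-reversal cipher (Atbash): a becomes z, b becomes y, etc.
On two: t↔g, w↔d, o↔l.

gdl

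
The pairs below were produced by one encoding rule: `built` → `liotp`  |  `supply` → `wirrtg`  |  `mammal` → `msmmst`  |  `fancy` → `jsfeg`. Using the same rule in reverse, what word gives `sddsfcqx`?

Treating letters as 0–25, the rule is x ↦ 19x + 18 (mod 26).
Undoing it on sddsfcqx: s(18)→11·(18−18)≡0=a; d(3)→11·(3−18)≡17=r; d(3)→11·(3−18)≡17=r; s(18)→11·(18−18)≡0=a; f(5)→11·(5−18)≡13=n; c(2)→11·(2−18)≡6=g; q(16)→11·(16−18)≡4=e; x(23)→11·(23−18)≡3=d (all mod 26).

arranged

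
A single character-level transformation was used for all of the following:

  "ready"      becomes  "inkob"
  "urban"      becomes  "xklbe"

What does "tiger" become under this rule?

The output letters match the input read backwards, each shifted +10: ready reversed is ydaer. The word is reversed, then every letter is shifted forward by 10.
For tiger: reverse → regit; then shift: r+10=b, e+10=o, g+10=q, i+10=s, t+10=d.

boqsd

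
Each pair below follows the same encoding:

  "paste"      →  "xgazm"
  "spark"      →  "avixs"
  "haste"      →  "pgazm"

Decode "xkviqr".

pencil

Shifts by position in paste: pos 0: p→x (+8), pos 1: a→g (+6), pos 2: s→a (+8), pos 3: t→z (+6) — repeating every 2. It's a Vigenère-style cipher with numeric key [8,6]: position i shifts by key[i mod 2].
Undoing it on xkviqr: x−8=p, k−6=e, v−8=n, i−6=c, q−8=i, r−6=l.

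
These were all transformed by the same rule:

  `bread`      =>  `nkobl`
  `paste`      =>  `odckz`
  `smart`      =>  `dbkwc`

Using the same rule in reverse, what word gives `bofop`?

fever

The word is reversed, then every letter is shifted forward by 10.
Decoding bofop: shift back: b−10=r, o−10=e, f−10=v, o−10=e, p−10=f → revef; then reverse → fever.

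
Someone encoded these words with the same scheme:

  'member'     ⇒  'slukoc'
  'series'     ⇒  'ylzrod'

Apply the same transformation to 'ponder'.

Letter i (0-indexed) is shifted by i+6, so successive shifts are 6, 7, 8, ….
On ponder: p+6=v, o+7=v, n+8=v, d+9=m, e+10=o, r+11=c.

vvvmoc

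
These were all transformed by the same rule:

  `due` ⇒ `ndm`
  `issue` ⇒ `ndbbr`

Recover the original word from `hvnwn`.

enemy

The output letters match the input read backwards, each shifted +9: due reversed is eud. Two steps: reverse the string, then apply a Caesar shift of +9.
Reversing it on hvnwn: shift back: h−9=y, v−9=m, n−9=e, w−9=n, n−9=e → ymene; then reverse → enemy.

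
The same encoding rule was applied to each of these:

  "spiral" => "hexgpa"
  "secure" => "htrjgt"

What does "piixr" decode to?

This is a Caesar cipher with shift 15.
Undoing it on piixr: p−15=a, i−15=t, i−15=t, x−15=i, r−15=c.

attic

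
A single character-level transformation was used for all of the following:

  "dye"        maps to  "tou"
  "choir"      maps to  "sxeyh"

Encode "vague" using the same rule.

Each letter is shifted forward by 16 in the alphabet (a Caesar shift of +16).
For vague: v+16=l, a+16=q, g+16=w, u+16=k, e+16=u.

lqwku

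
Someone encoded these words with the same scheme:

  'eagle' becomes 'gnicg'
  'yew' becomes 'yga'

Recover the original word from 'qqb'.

zoo

The output letters match the input read backwards, each shifted +2: eagle reversed is elgae. Read the word backwards and shift each letter +2.
Reversing it on qqb: shift back: q−2=o, q−2=o, b−2=z → ooz; then reverse → zoo.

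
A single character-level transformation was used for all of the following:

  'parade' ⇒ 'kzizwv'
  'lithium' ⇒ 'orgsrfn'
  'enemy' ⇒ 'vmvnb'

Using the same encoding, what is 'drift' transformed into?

wirug

Each pair mirrors across the alphabet (p↔k, a↔z, r↔i): positions sum to 25. This is the alphabet-reversal cipher (Atbash): a becomes z, b becomes y, etc.
Applying it to drift: d↔w, r↔i, i↔r, f↔u, t↔g.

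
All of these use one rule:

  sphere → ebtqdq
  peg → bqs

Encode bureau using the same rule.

ngdqmg

Each letter is shifted forward by 12 in the alphabet (a Caesar shift of +12).
For bureau: b+12=n, u+12=g, r+12=d, e+12=q, a+12=m, u+12=g.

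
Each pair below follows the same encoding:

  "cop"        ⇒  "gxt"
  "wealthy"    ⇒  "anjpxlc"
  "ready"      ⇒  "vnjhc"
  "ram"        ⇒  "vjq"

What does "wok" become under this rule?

The shift depends on letter class: consonant c→g is +4, but vowel o→x is +9. Vowels shift forward by 9 and consonants shift forward by 4.
For wok: w(cons)+4=a, o(vowel)+9=x, k(cons)+4=o.

axo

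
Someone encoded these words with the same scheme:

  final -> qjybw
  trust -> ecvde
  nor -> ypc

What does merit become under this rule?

The shift depends on letter class: consonant f→q is +11, but vowel i→j is +1. Two shifts are in play — +1 for a/e/i/o/u, +11 for every other letter.
For merit: m(cons)+11=x, e(vowel)+1=f, r(cons)+11=c, i(vowel)+1=j, t(cons)+11=e.

xfcje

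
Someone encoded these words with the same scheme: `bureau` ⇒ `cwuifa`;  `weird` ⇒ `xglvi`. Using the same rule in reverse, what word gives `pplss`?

The shift increases by 1 at each position, starting from +1: 1, 2, 3, ….
Undoing it on pplss: p−1=o, p−2=n, l−3=i, s−4=o, s−5=n.

onion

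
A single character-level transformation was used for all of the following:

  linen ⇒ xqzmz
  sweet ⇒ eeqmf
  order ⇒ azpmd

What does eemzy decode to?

Shifts by position in linen: pos 0: l→x (+12), pos 1: i→q (+8), pos 2: n→z (+12), pos 3: e→m (+8) — repeating every 2. It's a Vigenère-style cipher with numeric key [12,8]: position i shifts by key[i mod 2].
Reversing it on eemzy: e−12=s, e−8=w, m−12=a, z−8=r, y−12=m.

swarm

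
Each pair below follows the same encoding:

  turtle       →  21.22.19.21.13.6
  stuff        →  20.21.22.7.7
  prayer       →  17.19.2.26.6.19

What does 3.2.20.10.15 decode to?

basin

Letters become their 1-based position plus 1 (so a→2, b→3, …).
Reversing it on 3.2.20.10.15: 3→(3−1)÷1=2=b, 2→(2−1)÷1=1=a, 20→(20−1)÷1=19=s, 10→(10−1)÷1=9=i, 15→(15−1)÷1=14=n.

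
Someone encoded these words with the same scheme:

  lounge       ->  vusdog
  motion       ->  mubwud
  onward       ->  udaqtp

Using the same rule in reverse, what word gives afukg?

l(11)→v(21) and o(14)→u(20) fit y≡17x+16 (mod 26); the inverse of 17 mod 26 is 23. This is an affine cipher: with a=0,…,z=25, each position x becomes (17x+16) mod 26.
Undoing it on afukg: a(0)→23·(0−16)≡22=w; f(5)→23·(5−16)≡7=h; u(20)→23·(20−16)≡14=o; k(10)→23·(10−16)≡18=s; g(6)→23·(6−16)≡4=e (all mod 26).

whose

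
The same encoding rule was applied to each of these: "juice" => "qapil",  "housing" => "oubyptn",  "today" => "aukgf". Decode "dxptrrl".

wrinkle

Shifts by position in juice: pos 0: j→q (+7), pos 1: u→a (+6), pos 2: i→p (+7), pos 3: c→i (+6) — repeating every 2. The shifts repeat in a cycle of length 2: positions 0,1,… shift by +7, +6, then the pattern repeats.
Decoding dxptrrl: d−7=w, x−6=r, p−7=i, t−6=n, r−7=k, r−6=l, l−7=e.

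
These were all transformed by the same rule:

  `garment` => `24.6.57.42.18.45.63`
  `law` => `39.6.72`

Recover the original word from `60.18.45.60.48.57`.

sensor

Each letter becomes 3×(its alphabet position, a=1..z=26) + 3.
Reversing it on 60.18.45.60.48.57: 60→(60−3)÷3=19=s, 18→(18−3)÷3=5=e, 45→(45−3)÷3=14=n, 60→(60−3)÷3=19=s, 48→(48−3)÷3=15=o, 57→(57−3)÷3=18=r.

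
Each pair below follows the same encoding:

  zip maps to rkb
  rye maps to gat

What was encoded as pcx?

van

The output letters match the input read backwards, each shifted +2: zip reversed is piz. Two steps: reverse the string, then apply a Caesar shift of +2.
Reversing it on pcx: shift back: p−2=n, c−2=a, x−2=v → nav; then reverse → van.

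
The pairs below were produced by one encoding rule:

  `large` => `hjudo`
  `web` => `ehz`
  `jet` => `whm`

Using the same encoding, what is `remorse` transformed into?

The output letters match the input read backwards, each shifted +3: large reversed is egral. Two steps: reverse the string, then apply a Caesar shift of +3.
On remorse: reverse → esromer; then shift: e+3=h, s+3=v, r+3=u, o+3=r, m+3=p, e+3=h, r+3=u.

hvurphu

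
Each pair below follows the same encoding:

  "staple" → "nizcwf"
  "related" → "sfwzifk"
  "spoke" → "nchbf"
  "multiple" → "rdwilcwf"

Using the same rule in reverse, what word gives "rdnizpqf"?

mustache

s(18)→n(13) and t(19)→i(8) fit y≡21x+25 (mod 26); the inverse of 21 mod 26 is 5. Each letter's alphabet position (a=0..z=25) is mapped through 21·x+25 mod 26 — an affine cipher.
Undoing it on rdnizpqf: r(17)→5·(17−25)≡12=m; d(3)→5·(3−25)≡20=u; n(13)→5·(13−25)≡18=s; i(8)→5·(8−25)≡19=t; z(25)→5·(25−25)≡0=a; p(15)→5·(15−25)≡2=c; q(16)→5·(16−25)≡7=h; f(5)→5·(5−25)≡4=e (all mod 26).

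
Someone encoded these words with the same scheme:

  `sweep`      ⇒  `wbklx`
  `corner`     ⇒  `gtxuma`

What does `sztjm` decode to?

ounce

In sweep: s→w is +4, w→b is +5, e→k is +6, e→l is +7 — the shift increases by 1 each position. Letter i (0-indexed) is shifted by i+4, so successive shifts are 4, 5, 6, ….
Undoing it on sztjm: s−4=o, z−5=u, t−6=n, j−7=c, m−8=e.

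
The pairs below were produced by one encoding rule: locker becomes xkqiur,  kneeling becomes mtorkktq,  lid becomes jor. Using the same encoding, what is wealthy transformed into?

Two steps: reverse the string, then apply a Caesar shift of +6.
On wealthy: reverse → yhtlaew; then shift: y+6=e, h+6=n, t+6=z, l+6=r, a+6=g, e+6=k, w+6=c.

enzrgkc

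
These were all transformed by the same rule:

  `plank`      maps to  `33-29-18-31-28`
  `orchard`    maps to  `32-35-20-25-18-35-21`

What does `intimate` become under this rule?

26-31-37-26-30-18-37-22

Each letter is replaced by its alphabet position (a=1..z=26) + 17.
Applying it to intimate: i=9→26, n=14→31, t=20→37, i=9→26, m=13→30, a=1→18, t=20→37, e=5→22.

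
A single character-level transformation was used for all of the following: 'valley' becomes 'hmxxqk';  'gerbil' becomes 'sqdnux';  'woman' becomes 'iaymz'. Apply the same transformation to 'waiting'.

Compare letters: v→h is +12, a→m is +12, l→x is +12 — a constant shift. Each letter is shifted forward by 12 in the alphabet (a Caesar shift of +12).
For waiting: w+12=i, a+12=m, i+12=u, t+12=f, i+12=u, n+12=z, g+12=s.

imufuzs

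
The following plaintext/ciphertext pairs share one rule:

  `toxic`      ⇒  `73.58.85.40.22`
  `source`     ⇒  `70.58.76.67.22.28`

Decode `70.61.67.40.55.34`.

t(#20)→73 and o(#15)→58: differences scale by 3, so n = 3·pos + 13. With a=1..z=26, the number is 3·pos + 13.
Undoing it on 70.61.67.40.55.34: 70→(70−13)÷3=19=s, 61→(61−13)÷3=16=p, 67→(67−13)÷3=18=r, 40→(40−13)÷3=9=i, 55→(55−13)÷3=14=n, 34→(34−13)÷3=7=g.

spring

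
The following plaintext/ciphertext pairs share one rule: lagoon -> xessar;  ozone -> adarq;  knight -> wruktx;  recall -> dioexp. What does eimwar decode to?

season

Shifts by position in lagoon: pos 0: l→x (+12), pos 1: a→e (+4), pos 2: g→s (+12), pos 3: o→s (+4) — repeating every 2. A repeating key of period 2 is used — shifts +12, +4 over and over.
Reversing it on eimwar: e−12=s, i−4=e, m−12=a, w−4=s, a−12=o, r−4=n.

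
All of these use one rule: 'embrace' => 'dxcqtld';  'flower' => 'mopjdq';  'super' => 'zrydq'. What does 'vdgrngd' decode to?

genuine

Treating letters as 0–25, the rule is x ↦ 9x + 19 (mod 26).
Decoding vdgrngd: v(21)→3·(21−19)≡6=g; d(3)→3·(3−19)≡4=e; g(6)→3·(6−19)≡13=n; r(17)→3·(17−19)≡20=u; n(13)→3·(13−19)≡8=i; g(6)→3·(6−19)≡13=n; d(3)→3·(3−19)≡4=e (all mod 26).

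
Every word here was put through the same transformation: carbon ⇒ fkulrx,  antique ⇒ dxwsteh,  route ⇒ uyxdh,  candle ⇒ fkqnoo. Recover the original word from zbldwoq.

Shifts by position in carbon: pos 0: c→f (+3), pos 1: a→k (+10), pos 2: r→u (+3), pos 3: b→l (+10) — repeating every 2. A repeating key of period 2 is used — shifts +3, +10 over and over.
Decoding zbldwoq: z−3=w, b−10=r, l−3=i, d−10=t, w−3=t, o−10=e, q−3=n.

written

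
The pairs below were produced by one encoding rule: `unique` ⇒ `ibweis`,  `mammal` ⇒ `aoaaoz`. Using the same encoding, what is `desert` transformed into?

rsgsfh

Compare letters: u→i is +14, n→b is +14, i→w is +14 — a constant shift. Every letter moves 14 places later in the alphabet, wrapping around z→a.
On desert: d+14=r, e+14=s, s+14=g, e+14=s, r+14=f, t+14=h.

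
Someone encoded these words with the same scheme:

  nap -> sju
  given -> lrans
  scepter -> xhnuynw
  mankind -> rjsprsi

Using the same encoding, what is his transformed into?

mrx

The rule splits by letter class: vowels +9, consonants +5.
On his: h(cons)+5=m, i(vowel)+9=r, s(cons)+5=x.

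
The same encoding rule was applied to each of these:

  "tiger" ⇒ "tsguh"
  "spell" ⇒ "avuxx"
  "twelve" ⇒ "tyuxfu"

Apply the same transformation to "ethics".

t(19)→t(19) and i(8)→s(18) fit y≡19x+22 (mod 26); the inverse of 19 mod 26 is 11. Each letter's alphabet position (a=0..z=25) is mapped through 19·x+22 mod 26 — an affine cipher.
On ethics: e(4)→19·4+22≡20=u; t(19)→19·19+22≡19=t; h(7)→19·7+22≡25=z; i(8)→19·8+22≡18=s; c(2)→19·2+22≡8=i; s(18)→19·18+22≡0=a (all mod 26).

utzsia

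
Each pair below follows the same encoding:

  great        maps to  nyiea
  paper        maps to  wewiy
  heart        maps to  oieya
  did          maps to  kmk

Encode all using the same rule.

ess

The shift depends on letter class: consonant g→n is +7, but vowel e→i is +4. Two shifts are in play — +4 for a/e/i/o/u, +7 for every other letter.
Applying it to all: a(vowel)+4=e, l(cons)+7=s, l(cons)+7=s.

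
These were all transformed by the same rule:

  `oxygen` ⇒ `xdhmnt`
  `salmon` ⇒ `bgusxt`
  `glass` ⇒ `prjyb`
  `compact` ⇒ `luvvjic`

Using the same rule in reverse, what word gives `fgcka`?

A repeating key of period 2 is used — shifts +9, +6 over and over.
Reversing it on fgcka: f−9=w, g−6=a, c−9=t, k−6=e, a−9=r.

water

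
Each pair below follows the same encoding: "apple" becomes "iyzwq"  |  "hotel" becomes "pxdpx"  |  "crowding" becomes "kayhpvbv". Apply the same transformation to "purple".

xdbaxr

In apple: a→i is +8, p→y is +9, p→z is +10, l→w is +11 — the shift increases by 1 each position. The shift increases by 1 at each position, starting from +8: 8, 9, 10, ….
For purple: p+8=x, u+9=d, r+10=b, p+11=a, l+12=x, e+13=r.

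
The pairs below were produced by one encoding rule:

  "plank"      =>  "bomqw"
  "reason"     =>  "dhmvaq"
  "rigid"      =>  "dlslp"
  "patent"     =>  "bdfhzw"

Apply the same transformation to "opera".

Shifts by position in plank: pos 0: p→b (+12), pos 1: l→o (+3), pos 2: a→m (+12), pos 3: n→q (+3) — repeating every 2. It's a Vigenère-style cipher with numeric key [12,3]: position i shifts by key[i mod 2].
For opera: o+12=a, p+3=s, e+12=q, r+3=u, a+12=m.

asqum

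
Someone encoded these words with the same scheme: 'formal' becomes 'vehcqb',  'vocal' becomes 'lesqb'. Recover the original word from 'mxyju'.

Compare letters: f→v is +16, o→e is +16, r→h is +16 — a constant shift. This is a Caesar cipher with shift 16.
Reversing it on mxyju: m−16=w, x−16=h, y−16=i, j−16=t, u−16=e.

white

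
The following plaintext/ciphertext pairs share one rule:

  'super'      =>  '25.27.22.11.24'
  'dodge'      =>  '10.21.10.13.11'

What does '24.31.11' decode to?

s is letter #19 and maps to 25: an offset of 6. Each letter is replaced by its alphabet position (a=1..z=26) + 6.
Reversing it on 24.31.11: 24→(24−6)÷1=18=r, 31→(31−6)÷1=25=y, 11→(11−6)÷1=5=e.

rye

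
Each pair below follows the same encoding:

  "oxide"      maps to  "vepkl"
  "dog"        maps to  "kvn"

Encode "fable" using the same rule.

Each letter is shifted forward by 7 in the alphabet (a Caesar shift of +7).
For fable: f+7=m, a+7=h, b+7=i, l+7=s, e+7=l.

mhisl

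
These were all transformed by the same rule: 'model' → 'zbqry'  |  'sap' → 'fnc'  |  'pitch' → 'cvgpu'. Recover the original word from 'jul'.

Compare letters: m→z is +13, o→b is +13, d→q is +13 — a constant shift. Every letter moves 13 places later in the alphabet, wrapping around z→a.
Decoding jul: j−13=w, u−13=h, l−13=y.

why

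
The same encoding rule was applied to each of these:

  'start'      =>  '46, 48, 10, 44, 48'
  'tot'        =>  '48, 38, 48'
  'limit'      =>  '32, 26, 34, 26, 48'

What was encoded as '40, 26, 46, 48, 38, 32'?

Each letter becomes 2×(its alphabet position, a=1..z=26) + 8.
Decoding 40, 26, 46, 48, 38, 32: 40→(40−8)÷2=16=p, 26→(26−8)÷2=9=i, 46→(46−8)÷2=19=s, 48→(48−8)÷2=20=t, 38→(38−8)÷2=15=o, 32→(32−8)÷2=12=l.

pistol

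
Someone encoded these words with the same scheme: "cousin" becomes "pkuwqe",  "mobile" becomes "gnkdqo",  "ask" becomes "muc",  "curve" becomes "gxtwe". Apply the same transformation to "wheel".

The word is reversed, then every letter is shifted forward by 2.
Applying it to wheel: reverse → leehw; then shift: l+2=n, e+2=g, e+2=g, h+2=j, w+2=y.

nggjy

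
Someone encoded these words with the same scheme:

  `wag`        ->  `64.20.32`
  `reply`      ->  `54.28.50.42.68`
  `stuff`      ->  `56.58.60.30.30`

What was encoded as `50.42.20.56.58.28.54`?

plaster

With a=1..z=26, the number is 2·pos + 18.
Reversing it on 50.42.20.56.58.28.54: 50→(50−18)÷2=16=p, 42→(42−18)÷2=12=l, 20→(20−18)÷2=1=a, 56→(56−18)÷2=19=s, 58→(58−18)÷2=20=t, 28→(28−18)÷2=5=e, 54→(54−18)÷2=18=r.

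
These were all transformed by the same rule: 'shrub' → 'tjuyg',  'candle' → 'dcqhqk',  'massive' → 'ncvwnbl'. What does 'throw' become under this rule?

In shrub: s→t is +1, h→j is +2, r→u is +3, u→y is +4 — the shift increases by 1 each position. Letter i (0-indexed) is shifted by i+1, so successive shifts are 1, 2, 3, ….
For throw: t+1=u, h+2=j, r+3=u, o+4=s, w+5=b.

ujusb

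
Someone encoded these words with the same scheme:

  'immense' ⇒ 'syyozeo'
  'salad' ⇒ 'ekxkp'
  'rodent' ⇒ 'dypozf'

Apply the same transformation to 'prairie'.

The rule splits by letter class: vowels +10, consonants +12.
For prairie: p(cons)+12=b, r(cons)+12=d, a(vowel)+10=k, i(vowel)+10=s, r(cons)+12=d, i(vowel)+10=s, e(vowel)+10=o.

bdksdso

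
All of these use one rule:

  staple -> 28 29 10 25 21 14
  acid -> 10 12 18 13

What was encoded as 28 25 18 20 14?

Letters become their 1-based position plus 9 (so a→10, b→11, …).
Decoding 28 25 18 20 14: 28→(28−9)÷1=19=s, 25→(25−9)÷1=16=p, 18→(18−9)÷1=9=i, 20→(20−9)÷1=11=k, 14→(14−9)÷1=5=e.

spike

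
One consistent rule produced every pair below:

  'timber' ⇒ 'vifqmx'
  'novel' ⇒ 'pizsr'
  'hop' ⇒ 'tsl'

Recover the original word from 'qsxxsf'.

bottom

The output letters match the input read backwards, each shifted +4: timber reversed is rebmit. Two steps: reverse the string, then apply a Caesar shift of +4.
Undoing it on qsxxsf: shift back: q−4=m, s−4=o, x−4=t, x−4=t, s−4=o, f−4=b → mottob; then reverse → bottom.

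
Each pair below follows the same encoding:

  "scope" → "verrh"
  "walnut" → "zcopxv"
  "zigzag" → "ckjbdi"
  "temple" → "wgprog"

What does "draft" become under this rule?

gtdhw

Shifts by position in scope: pos 0: s→v (+3), pos 1: c→e (+2), pos 2: o→r (+3), pos 3: p→r (+2) — repeating every 2. It's a Vigenère-style cipher with numeric key [3,2]: position i shifts by key[i mod 2].
Applying it to draft: d+3=g, r+2=t, a+3=d, f+2=h, t+3=w.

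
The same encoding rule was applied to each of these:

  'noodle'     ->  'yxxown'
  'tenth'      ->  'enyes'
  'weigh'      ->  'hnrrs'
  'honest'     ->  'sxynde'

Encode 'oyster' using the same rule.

The rule splits by letter class: vowels +9, consonants +11.
Applying it to oyster: o(vowel)+9=x, y(cons)+11=j, s(cons)+11=d, t(cons)+11=e, e(vowel)+9=n, r(cons)+11=c.

xjdenc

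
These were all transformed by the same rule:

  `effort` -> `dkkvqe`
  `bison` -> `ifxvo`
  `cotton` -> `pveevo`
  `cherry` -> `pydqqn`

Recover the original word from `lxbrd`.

usage

This is an affine cipher: with a=0,…,z=25, each position x becomes (7x+1) mod 26.
Reversing it on lxbrd: l(11)→15·(11−1)≡20=u; x(23)→15·(23−1)≡18=s; b(1)→15·(1−1)≡0=a; r(17)→15·(17−1)≡6=g; d(3)→15·(3−1)≡4=e (all mod 26).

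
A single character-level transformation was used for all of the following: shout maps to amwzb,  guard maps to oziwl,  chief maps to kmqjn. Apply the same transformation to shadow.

amiiwb

Shifts by position in shout: pos 0: s→a (+8), pos 1: h→m (+5), pos 2: o→w (+8), pos 3: u→z (+5) — repeating every 2. The shifts repeat in a cycle of length 2: positions 0,1,… shift by +8, +5, then the pattern repeats.
For shadow: s+8=a, h+5=m, a+8=i, d+5=i, o+8=w, w+5=b.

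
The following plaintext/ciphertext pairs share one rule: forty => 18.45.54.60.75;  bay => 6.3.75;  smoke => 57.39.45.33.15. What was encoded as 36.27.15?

lie

f(#6)→18 and o(#15)→45: differences scale by 3, so n = 3·pos + 0. The formula is n = 3×(alphabet index, a=1).
Undoing it on 36.27.15: 36→(36−0)÷3=12=l, 27→(27−0)÷3=9=i, 15→(15−0)÷3=5=e.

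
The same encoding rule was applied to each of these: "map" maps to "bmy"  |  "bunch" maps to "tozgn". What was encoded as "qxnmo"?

The output letters match the input read backwards, each shifted +12: map reversed is pam. The word is reversed, then every letter is shifted forward by 12.
Undoing it on qxnmo: shift back: q−12=e, x−12=l, n−12=b, m−12=a, o−12=c → elbac; then reverse → cable.

cable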